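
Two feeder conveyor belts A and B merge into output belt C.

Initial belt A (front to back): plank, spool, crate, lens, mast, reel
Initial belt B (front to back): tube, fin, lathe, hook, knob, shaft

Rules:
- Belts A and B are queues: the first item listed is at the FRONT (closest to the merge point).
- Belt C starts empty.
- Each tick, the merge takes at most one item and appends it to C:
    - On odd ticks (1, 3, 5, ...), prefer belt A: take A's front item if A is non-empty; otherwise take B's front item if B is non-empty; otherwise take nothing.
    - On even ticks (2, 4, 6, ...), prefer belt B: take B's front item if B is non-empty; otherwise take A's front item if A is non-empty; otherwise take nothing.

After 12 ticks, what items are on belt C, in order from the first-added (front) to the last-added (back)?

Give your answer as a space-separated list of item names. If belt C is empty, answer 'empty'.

Tick 1: prefer A, take plank from A; A=[spool,crate,lens,mast,reel] B=[tube,fin,lathe,hook,knob,shaft] C=[plank]
Tick 2: prefer B, take tube from B; A=[spool,crate,lens,mast,reel] B=[fin,lathe,hook,knob,shaft] C=[plank,tube]
Tick 3: prefer A, take spool from A; A=[crate,lens,mast,reel] B=[fin,lathe,hook,knob,shaft] C=[plank,tube,spool]
Tick 4: prefer B, take fin from B; A=[crate,lens,mast,reel] B=[lathe,hook,knob,shaft] C=[plank,tube,spool,fin]
Tick 5: prefer A, take crate from A; A=[lens,mast,reel] B=[lathe,hook,knob,shaft] C=[plank,tube,spool,fin,crate]
Tick 6: prefer B, take lathe from B; A=[lens,mast,reel] B=[hook,knob,shaft] C=[plank,tube,spool,fin,crate,lathe]
Tick 7: prefer A, take lens from A; A=[mast,reel] B=[hook,knob,shaft] C=[plank,tube,spool,fin,crate,lathe,lens]
Tick 8: prefer B, take hook from B; A=[mast,reel] B=[knob,shaft] C=[plank,tube,spool,fin,crate,lathe,lens,hook]
Tick 9: prefer A, take mast from A; A=[reel] B=[knob,shaft] C=[plank,tube,spool,fin,crate,lathe,lens,hook,mast]
Tick 10: prefer B, take knob from B; A=[reel] B=[shaft] C=[plank,tube,spool,fin,crate,lathe,lens,hook,mast,knob]
Tick 11: prefer A, take reel from A; A=[-] B=[shaft] C=[plank,tube,spool,fin,crate,lathe,lens,hook,mast,knob,reel]
Tick 12: prefer B, take shaft from B; A=[-] B=[-] C=[plank,tube,spool,fin,crate,lathe,lens,hook,mast,knob,reel,shaft]

Answer: plank tube spool fin crate lathe lens hook mast knob reel shaft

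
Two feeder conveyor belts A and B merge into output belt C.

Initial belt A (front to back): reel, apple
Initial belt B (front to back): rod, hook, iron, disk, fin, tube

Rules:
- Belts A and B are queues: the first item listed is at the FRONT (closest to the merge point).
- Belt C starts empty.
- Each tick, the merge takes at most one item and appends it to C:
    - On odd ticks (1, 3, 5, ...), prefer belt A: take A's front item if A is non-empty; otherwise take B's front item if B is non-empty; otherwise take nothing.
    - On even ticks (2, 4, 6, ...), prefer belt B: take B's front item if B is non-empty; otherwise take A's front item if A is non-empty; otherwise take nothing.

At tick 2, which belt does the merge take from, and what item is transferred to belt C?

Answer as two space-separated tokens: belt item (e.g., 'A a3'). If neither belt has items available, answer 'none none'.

Tick 1: prefer A, take reel from A; A=[apple] B=[rod,hook,iron,disk,fin,tube] C=[reel]
Tick 2: prefer B, take rod from B; A=[apple] B=[hook,iron,disk,fin,tube] C=[reel,rod]

Answer: B rod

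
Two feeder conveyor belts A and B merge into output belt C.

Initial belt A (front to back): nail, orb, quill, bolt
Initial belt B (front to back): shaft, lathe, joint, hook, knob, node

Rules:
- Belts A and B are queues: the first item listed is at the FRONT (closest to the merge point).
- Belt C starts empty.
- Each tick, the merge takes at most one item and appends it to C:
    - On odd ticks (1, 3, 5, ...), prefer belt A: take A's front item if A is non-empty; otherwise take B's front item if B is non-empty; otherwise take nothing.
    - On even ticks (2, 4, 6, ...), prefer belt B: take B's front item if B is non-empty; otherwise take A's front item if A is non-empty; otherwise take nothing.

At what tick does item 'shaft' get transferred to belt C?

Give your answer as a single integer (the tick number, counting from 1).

Answer: 2

Derivation:
Tick 1: prefer A, take nail from A; A=[orb,quill,bolt] B=[shaft,lathe,joint,hook,knob,node] C=[nail]
Tick 2: prefer B, take shaft from B; A=[orb,quill,bolt] B=[lathe,joint,hook,knob,node] C=[nail,shaft]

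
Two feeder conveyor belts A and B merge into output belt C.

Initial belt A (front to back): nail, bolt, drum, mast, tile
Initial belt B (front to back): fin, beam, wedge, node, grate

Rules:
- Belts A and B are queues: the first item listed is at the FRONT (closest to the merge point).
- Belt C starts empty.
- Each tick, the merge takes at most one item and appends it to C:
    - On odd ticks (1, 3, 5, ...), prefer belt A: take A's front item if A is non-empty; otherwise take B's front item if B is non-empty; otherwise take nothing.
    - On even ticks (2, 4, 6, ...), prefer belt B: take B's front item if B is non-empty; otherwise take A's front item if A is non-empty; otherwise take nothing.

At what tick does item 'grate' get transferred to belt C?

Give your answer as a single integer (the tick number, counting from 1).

Answer: 10

Derivation:
Tick 1: prefer A, take nail from A; A=[bolt,drum,mast,tile] B=[fin,beam,wedge,node,grate] C=[nail]
Tick 2: prefer B, take fin from B; A=[bolt,drum,mast,tile] B=[beam,wedge,node,grate] C=[nail,fin]
Tick 3: prefer A, take bolt from A; A=[drum,mast,tile] B=[beam,wedge,node,grate] C=[nail,fin,bolt]
Tick 4: prefer B, take beam from B; A=[drum,mast,tile] B=[wedge,node,grate] C=[nail,fin,bolt,beam]
Tick 5: prefer A, take drum from A; A=[mast,tile] B=[wedge,node,grate] C=[nail,fin,bolt,beam,drum]
Tick 6: prefer B, take wedge from B; A=[mast,tile] B=[node,grate] C=[nail,fin,bolt,beam,drum,wedge]
Tick 7: prefer A, take mast from A; A=[tile] B=[node,grate] C=[nail,fin,bolt,beam,drum,wedge,mast]
Tick 8: prefer B, take node from B; A=[tile] B=[grate] C=[nail,fin,bolt,beam,drum,wedge,mast,node]
Tick 9: prefer A, take tile from A; A=[-] B=[grate] C=[nail,fin,bolt,beam,drum,wedge,mast,node,tile]
Tick 10: prefer B, take grate from B; A=[-] B=[-] C=[nail,fin,bolt,beam,drum,wedge,mast,node,tile,grate]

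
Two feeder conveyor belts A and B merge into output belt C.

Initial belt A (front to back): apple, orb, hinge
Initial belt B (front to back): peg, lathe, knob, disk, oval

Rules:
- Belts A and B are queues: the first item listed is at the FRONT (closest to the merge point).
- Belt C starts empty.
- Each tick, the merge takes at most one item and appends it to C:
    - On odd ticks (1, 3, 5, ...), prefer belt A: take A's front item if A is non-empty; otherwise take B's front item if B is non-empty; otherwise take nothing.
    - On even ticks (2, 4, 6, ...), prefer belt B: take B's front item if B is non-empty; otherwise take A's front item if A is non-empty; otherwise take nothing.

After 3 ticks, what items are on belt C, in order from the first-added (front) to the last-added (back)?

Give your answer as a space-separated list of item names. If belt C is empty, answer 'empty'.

Tick 1: prefer A, take apple from A; A=[orb,hinge] B=[peg,lathe,knob,disk,oval] C=[apple]
Tick 2: prefer B, take peg from B; A=[orb,hinge] B=[lathe,knob,disk,oval] C=[apple,peg]
Tick 3: prefer A, take orb from A; A=[hinge] B=[lathe,knob,disk,oval] C=[apple,peg,orb]

Answer: apple peg orb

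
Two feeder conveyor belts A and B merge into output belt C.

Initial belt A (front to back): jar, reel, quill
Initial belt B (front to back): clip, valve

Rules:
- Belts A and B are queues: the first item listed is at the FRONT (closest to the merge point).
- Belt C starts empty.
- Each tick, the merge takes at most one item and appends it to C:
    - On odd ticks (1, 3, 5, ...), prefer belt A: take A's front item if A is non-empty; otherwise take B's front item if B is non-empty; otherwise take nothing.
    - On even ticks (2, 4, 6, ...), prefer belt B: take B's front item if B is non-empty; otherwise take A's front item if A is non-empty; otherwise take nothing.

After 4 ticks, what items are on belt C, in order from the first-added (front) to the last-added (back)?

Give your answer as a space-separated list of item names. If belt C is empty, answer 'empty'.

Tick 1: prefer A, take jar from A; A=[reel,quill] B=[clip,valve] C=[jar]
Tick 2: prefer B, take clip from B; A=[reel,quill] B=[valve] C=[jar,clip]
Tick 3: prefer A, take reel from A; A=[quill] B=[valve] C=[jar,clip,reel]
Tick 4: prefer B, take valve from B; A=[quill] B=[-] C=[jar,clip,reel,valve]

Answer: jar clip reel valve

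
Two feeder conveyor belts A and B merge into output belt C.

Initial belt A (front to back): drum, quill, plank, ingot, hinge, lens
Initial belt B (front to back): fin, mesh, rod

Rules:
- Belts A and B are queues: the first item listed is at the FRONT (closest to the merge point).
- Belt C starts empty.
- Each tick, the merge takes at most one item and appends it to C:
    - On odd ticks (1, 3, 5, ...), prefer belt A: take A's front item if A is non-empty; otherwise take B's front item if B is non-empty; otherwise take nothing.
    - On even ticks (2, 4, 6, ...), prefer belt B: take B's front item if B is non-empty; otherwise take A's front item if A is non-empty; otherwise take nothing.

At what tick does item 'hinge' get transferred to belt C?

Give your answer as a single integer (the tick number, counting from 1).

Tick 1: prefer A, take drum from A; A=[quill,plank,ingot,hinge,lens] B=[fin,mesh,rod] C=[drum]
Tick 2: prefer B, take fin from B; A=[quill,plank,ingot,hinge,lens] B=[mesh,rod] C=[drum,fin]
Tick 3: prefer A, take quill from A; A=[plank,ingot,hinge,lens] B=[mesh,rod] C=[drum,fin,quill]
Tick 4: prefer B, take mesh from B; A=[plank,ingot,hinge,lens] B=[rod] C=[drum,fin,quill,mesh]
Tick 5: prefer A, take plank from A; A=[ingot,hinge,lens] B=[rod] C=[drum,fin,quill,mesh,plank]
Tick 6: prefer B, take rod from B; A=[ingot,hinge,lens] B=[-] C=[drum,fin,quill,mesh,plank,rod]
Tick 7: prefer A, take ingot from A; A=[hinge,lens] B=[-] C=[drum,fin,quill,mesh,plank,rod,ingot]
Tick 8: prefer B, take hinge from A; A=[lens] B=[-] C=[drum,fin,quill,mesh,plank,rod,ingot,hinge]

Answer: 8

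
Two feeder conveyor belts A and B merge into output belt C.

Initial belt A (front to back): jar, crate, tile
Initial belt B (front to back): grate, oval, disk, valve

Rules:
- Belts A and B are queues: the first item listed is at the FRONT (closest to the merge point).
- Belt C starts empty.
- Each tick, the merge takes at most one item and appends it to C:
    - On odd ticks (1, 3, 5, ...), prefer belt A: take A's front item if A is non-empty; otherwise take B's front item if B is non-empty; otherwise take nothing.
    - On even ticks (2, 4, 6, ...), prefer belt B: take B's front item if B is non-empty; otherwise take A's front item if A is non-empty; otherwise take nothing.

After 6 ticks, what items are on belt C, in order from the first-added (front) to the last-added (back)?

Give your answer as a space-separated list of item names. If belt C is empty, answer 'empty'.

Tick 1: prefer A, take jar from A; A=[crate,tile] B=[grate,oval,disk,valve] C=[jar]
Tick 2: prefer B, take grate from B; A=[crate,tile] B=[oval,disk,valve] C=[jar,grate]
Tick 3: prefer A, take crate from A; A=[tile] B=[oval,disk,valve] C=[jar,grate,crate]
Tick 4: prefer B, take oval from B; A=[tile] B=[disk,valve] C=[jar,grate,crate,oval]
Tick 5: prefer A, take tile from A; A=[-] B=[disk,valve] C=[jar,grate,crate,oval,tile]
Tick 6: prefer B, take disk from B; A=[-] B=[valve] C=[jar,grate,crate,oval,tile,disk]

Answer: jar grate crate oval tile disk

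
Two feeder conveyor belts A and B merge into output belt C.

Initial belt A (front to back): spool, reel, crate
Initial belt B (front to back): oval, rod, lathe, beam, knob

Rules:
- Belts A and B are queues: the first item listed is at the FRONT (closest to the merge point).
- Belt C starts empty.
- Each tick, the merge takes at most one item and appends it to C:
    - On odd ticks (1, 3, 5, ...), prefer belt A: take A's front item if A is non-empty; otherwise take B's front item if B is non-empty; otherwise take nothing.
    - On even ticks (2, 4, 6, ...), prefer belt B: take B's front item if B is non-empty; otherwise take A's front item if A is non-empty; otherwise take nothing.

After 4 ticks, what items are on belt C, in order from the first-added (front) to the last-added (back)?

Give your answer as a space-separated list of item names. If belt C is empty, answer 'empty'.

Answer: spool oval reel rod

Derivation:
Tick 1: prefer A, take spool from A; A=[reel,crate] B=[oval,rod,lathe,beam,knob] C=[spool]
Tick 2: prefer B, take oval from B; A=[reel,crate] B=[rod,lathe,beam,knob] C=[spool,oval]
Tick 3: prefer A, take reel from A; A=[crate] B=[rod,lathe,beam,knob] C=[spool,oval,reel]
Tick 4: prefer B, take rod from B; A=[crate] B=[lathe,beam,knob] C=[spool,oval,reel,rod]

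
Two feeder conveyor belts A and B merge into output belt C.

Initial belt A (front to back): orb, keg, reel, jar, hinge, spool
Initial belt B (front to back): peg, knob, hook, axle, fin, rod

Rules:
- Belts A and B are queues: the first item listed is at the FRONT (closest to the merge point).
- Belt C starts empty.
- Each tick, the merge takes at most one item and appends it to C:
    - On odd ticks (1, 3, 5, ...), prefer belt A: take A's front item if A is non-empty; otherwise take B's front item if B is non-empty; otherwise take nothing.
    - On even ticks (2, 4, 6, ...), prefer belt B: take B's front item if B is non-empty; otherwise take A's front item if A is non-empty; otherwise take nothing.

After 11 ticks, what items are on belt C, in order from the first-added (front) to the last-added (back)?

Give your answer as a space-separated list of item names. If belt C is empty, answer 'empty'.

Tick 1: prefer A, take orb from A; A=[keg,reel,jar,hinge,spool] B=[peg,knob,hook,axle,fin,rod] C=[orb]
Tick 2: prefer B, take peg from B; A=[keg,reel,jar,hinge,spool] B=[knob,hook,axle,fin,rod] C=[orb,peg]
Tick 3: prefer A, take keg from A; A=[reel,jar,hinge,spool] B=[knob,hook,axle,fin,rod] C=[orb,peg,keg]
Tick 4: prefer B, take knob from B; A=[reel,jar,hinge,spool] B=[hook,axle,fin,rod] C=[orb,peg,keg,knob]
Tick 5: prefer A, take reel from A; A=[jar,hinge,spool] B=[hook,axle,fin,rod] C=[orb,peg,keg,knob,reel]
Tick 6: prefer B, take hook from B; A=[jar,hinge,spool] B=[axle,fin,rod] C=[orb,peg,keg,knob,reel,hook]
Tick 7: prefer A, take jar from A; A=[hinge,spool] B=[axle,fin,rod] C=[orb,peg,keg,knob,reel,hook,jar]
Tick 8: prefer B, take axle from B; A=[hinge,spool] B=[fin,rod] C=[orb,peg,keg,knob,reel,hook,jar,axle]
Tick 9: prefer A, take hinge from A; A=[spool] B=[fin,rod] C=[orb,peg,keg,knob,reel,hook,jar,axle,hinge]
Tick 10: prefer B, take fin from B; A=[spool] B=[rod] C=[orb,peg,keg,knob,reel,hook,jar,axle,hinge,fin]
Tick 11: prefer A, take spool from A; A=[-] B=[rod] C=[orb,peg,keg,knob,reel,hook,jar,axle,hinge,fin,spool]

Answer: orb peg keg knob reel hook jar axle hinge fin spool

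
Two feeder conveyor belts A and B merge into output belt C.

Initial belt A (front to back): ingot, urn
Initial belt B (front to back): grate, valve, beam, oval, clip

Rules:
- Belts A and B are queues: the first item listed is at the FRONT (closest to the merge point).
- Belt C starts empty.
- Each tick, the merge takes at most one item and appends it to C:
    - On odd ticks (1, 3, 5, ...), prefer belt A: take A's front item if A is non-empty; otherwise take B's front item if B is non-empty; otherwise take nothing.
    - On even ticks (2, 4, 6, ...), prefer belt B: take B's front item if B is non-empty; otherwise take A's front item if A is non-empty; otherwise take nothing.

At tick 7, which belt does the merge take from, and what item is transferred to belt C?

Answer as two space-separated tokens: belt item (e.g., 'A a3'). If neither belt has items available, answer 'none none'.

Tick 1: prefer A, take ingot from A; A=[urn] B=[grate,valve,beam,oval,clip] C=[ingot]
Tick 2: prefer B, take grate from B; A=[urn] B=[valve,beam,oval,clip] C=[ingot,grate]
Tick 3: prefer A, take urn from A; A=[-] B=[valve,beam,oval,clip] C=[ingot,grate,urn]
Tick 4: prefer B, take valve from B; A=[-] B=[beam,oval,clip] C=[ingot,grate,urn,valve]
Tick 5: prefer A, take beam from B; A=[-] B=[oval,clip] C=[ingot,grate,urn,valve,beam]
Tick 6: prefer B, take oval from B; A=[-] B=[clip] C=[ingot,grate,urn,valve,beam,oval]
Tick 7: prefer A, take clip from B; A=[-] B=[-] C=[ingot,grate,urn,valve,beam,oval,clip]

Answer: B clip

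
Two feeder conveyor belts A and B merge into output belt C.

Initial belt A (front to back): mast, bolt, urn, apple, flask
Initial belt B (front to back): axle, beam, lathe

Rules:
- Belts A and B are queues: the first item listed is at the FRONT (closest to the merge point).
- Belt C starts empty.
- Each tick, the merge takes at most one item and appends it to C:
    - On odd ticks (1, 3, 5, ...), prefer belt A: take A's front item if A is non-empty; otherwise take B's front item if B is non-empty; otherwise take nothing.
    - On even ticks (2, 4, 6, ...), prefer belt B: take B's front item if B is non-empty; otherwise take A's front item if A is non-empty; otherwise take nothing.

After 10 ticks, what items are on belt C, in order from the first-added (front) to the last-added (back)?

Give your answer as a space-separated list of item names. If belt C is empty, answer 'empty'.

Answer: mast axle bolt beam urn lathe apple flask

Derivation:
Tick 1: prefer A, take mast from A; A=[bolt,urn,apple,flask] B=[axle,beam,lathe] C=[mast]
Tick 2: prefer B, take axle from B; A=[bolt,urn,apple,flask] B=[beam,lathe] C=[mast,axle]
Tick 3: prefer A, take bolt from A; A=[urn,apple,flask] B=[beam,lathe] C=[mast,axle,bolt]
Tick 4: prefer B, take beam from B; A=[urn,apple,flask] B=[lathe] C=[mast,axle,bolt,beam]
Tick 5: prefer A, take urn from A; A=[apple,flask] B=[lathe] C=[mast,axle,bolt,beam,urn]
Tick 6: prefer B, take lathe from B; A=[apple,flask] B=[-] C=[mast,axle,bolt,beam,urn,lathe]
Tick 7: prefer A, take apple from A; A=[flask] B=[-] C=[mast,axle,bolt,beam,urn,lathe,apple]
Tick 8: prefer B, take flask from A; A=[-] B=[-] C=[mast,axle,bolt,beam,urn,lathe,apple,flask]
Tick 9: prefer A, both empty, nothing taken; A=[-] B=[-] C=[mast,axle,bolt,beam,urn,lathe,apple,flask]
Tick 10: prefer B, both empty, nothing taken; A=[-] B=[-] C=[mast,axle,bolt,beam,urn,lathe,apple,flask]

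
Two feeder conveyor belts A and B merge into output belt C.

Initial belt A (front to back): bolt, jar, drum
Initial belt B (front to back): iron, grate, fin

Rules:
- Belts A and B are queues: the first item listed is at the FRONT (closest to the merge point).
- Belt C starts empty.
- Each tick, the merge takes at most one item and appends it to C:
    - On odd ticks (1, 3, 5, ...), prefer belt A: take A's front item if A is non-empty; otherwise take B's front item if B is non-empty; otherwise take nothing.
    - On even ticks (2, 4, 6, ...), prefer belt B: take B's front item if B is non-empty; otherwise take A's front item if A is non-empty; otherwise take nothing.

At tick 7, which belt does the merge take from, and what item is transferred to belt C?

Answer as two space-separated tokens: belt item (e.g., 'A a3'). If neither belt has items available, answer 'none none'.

Answer: none none

Derivation:
Tick 1: prefer A, take bolt from A; A=[jar,drum] B=[iron,grate,fin] C=[bolt]
Tick 2: prefer B, take iron from B; A=[jar,drum] B=[grate,fin] C=[bolt,iron]
Tick 3: prefer A, take jar from A; A=[drum] B=[grate,fin] C=[bolt,iron,jar]
Tick 4: prefer B, take grate from B; A=[drum] B=[fin] C=[bolt,iron,jar,grate]
Tick 5: prefer A, take drum from A; A=[-] B=[fin] C=[bolt,iron,jar,grate,drum]
Tick 6: prefer B, take fin from B; A=[-] B=[-] C=[bolt,iron,jar,grate,drum,fin]
Tick 7: prefer A, both empty, nothing taken; A=[-] B=[-] C=[bolt,iron,jar,grate,drum,fin]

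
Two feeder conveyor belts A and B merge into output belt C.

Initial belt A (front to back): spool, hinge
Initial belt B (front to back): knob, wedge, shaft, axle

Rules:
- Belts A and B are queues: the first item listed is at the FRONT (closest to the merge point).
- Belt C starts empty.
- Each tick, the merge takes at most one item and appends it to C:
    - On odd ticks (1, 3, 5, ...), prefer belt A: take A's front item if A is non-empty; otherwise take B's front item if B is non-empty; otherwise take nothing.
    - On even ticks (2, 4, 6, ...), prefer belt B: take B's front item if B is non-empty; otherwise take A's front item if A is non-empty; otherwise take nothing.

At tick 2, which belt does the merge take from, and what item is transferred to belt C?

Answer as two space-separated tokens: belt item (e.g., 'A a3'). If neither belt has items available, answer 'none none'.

Tick 1: prefer A, take spool from A; A=[hinge] B=[knob,wedge,shaft,axle] C=[spool]
Tick 2: prefer B, take knob from B; A=[hinge] B=[wedge,shaft,axle] C=[spool,knob]

Answer: B knob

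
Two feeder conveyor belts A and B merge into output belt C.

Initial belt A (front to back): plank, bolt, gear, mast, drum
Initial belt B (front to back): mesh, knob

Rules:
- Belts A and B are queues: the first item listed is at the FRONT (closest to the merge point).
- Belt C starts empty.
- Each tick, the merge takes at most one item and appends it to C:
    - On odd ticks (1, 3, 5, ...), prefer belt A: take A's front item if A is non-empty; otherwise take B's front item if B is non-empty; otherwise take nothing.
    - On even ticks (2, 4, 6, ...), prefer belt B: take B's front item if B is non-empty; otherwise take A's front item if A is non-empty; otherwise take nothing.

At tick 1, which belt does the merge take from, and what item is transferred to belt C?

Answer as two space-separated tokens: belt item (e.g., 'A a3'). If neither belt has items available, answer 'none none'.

Tick 1: prefer A, take plank from A; A=[bolt,gear,mast,drum] B=[mesh,knob] C=[plank]

Answer: A plank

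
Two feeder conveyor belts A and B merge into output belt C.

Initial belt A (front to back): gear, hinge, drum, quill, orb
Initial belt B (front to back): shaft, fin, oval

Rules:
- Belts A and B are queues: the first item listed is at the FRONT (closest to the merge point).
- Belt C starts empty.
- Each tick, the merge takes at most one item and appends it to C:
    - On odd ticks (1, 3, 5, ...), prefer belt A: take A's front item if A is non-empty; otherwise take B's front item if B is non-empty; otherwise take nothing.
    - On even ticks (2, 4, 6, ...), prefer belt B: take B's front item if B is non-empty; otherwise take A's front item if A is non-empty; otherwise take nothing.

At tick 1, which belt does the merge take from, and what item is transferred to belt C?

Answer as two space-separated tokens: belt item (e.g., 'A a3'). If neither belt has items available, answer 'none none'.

Answer: A gear

Derivation:
Tick 1: prefer A, take gear from A; A=[hinge,drum,quill,orb] B=[shaft,fin,oval] C=[gear]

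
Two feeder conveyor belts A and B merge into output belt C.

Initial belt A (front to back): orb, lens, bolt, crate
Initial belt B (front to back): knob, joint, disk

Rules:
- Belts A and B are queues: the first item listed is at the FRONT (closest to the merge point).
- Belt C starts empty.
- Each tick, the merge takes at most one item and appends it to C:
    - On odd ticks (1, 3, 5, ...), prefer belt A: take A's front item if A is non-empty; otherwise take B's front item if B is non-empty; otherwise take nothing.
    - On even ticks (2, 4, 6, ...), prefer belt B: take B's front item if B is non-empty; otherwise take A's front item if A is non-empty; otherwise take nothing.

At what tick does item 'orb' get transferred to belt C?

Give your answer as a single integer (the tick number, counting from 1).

Tick 1: prefer A, take orb from A; A=[lens,bolt,crate] B=[knob,joint,disk] C=[orb]

Answer: 1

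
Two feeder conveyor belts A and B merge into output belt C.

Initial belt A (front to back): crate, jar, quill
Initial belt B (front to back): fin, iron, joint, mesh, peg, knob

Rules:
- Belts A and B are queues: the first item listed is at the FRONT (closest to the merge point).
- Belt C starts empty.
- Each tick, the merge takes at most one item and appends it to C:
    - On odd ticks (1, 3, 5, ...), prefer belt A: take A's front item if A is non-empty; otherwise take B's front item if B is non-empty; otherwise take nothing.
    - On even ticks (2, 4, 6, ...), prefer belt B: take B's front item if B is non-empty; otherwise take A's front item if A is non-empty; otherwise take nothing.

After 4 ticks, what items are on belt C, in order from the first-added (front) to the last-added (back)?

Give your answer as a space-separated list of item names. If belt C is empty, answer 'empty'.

Answer: crate fin jar iron

Derivation:
Tick 1: prefer A, take crate from A; A=[jar,quill] B=[fin,iron,joint,mesh,peg,knob] C=[crate]
Tick 2: prefer B, take fin from B; A=[jar,quill] B=[iron,joint,mesh,peg,knob] C=[crate,fin]
Tick 3: prefer A, take jar from A; A=[quill] B=[iron,joint,mesh,peg,knob] C=[crate,fin,jar]
Tick 4: prefer B, take iron from B; A=[quill] B=[joint,mesh,peg,knob] C=[crate,fin,jar,iron]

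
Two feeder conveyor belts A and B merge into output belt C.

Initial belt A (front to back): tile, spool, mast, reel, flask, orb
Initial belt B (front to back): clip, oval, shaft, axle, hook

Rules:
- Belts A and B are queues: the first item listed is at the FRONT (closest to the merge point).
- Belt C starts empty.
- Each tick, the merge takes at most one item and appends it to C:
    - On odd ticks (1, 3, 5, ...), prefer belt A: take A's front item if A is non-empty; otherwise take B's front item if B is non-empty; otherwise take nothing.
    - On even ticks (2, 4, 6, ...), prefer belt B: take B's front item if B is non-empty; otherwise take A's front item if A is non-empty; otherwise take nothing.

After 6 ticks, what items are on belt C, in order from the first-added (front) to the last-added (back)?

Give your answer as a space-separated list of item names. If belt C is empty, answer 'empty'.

Tick 1: prefer A, take tile from A; A=[spool,mast,reel,flask,orb] B=[clip,oval,shaft,axle,hook] C=[tile]
Tick 2: prefer B, take clip from B; A=[spool,mast,reel,flask,orb] B=[oval,shaft,axle,hook] C=[tile,clip]
Tick 3: prefer A, take spool from A; A=[mast,reel,flask,orb] B=[oval,shaft,axle,hook] C=[tile,clip,spool]
Tick 4: prefer B, take oval from B; A=[mast,reel,flask,orb] B=[shaft,axle,hook] C=[tile,clip,spool,oval]
Tick 5: prefer A, take mast from A; A=[reel,flask,orb] B=[shaft,axle,hook] C=[tile,clip,spool,oval,mast]
Tick 6: prefer B, take shaft from B; A=[reel,flask,orb] B=[axle,hook] C=[tile,clip,spool,oval,mast,shaft]

Answer: tile clip spool oval mast shaft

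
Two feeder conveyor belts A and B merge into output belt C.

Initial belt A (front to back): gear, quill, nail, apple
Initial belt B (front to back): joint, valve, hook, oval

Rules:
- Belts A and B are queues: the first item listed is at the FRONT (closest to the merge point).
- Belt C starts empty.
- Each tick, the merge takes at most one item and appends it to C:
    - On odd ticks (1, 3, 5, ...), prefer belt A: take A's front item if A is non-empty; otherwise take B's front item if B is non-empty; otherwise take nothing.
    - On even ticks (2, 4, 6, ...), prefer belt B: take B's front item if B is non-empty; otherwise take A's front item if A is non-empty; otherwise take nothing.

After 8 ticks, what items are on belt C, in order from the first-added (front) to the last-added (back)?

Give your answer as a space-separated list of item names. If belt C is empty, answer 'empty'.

Tick 1: prefer A, take gear from A; A=[quill,nail,apple] B=[joint,valve,hook,oval] C=[gear]
Tick 2: prefer B, take joint from B; A=[quill,nail,apple] B=[valve,hook,oval] C=[gear,joint]
Tick 3: prefer A, take quill from A; A=[nail,apple] B=[valve,hook,oval] C=[gear,joint,quill]
Tick 4: prefer B, take valve from B; A=[nail,apple] B=[hook,oval] C=[gear,joint,quill,valve]
Tick 5: prefer A, take nail from A; A=[apple] B=[hook,oval] C=[gear,joint,quill,valve,nail]
Tick 6: prefer B, take hook from B; A=[apple] B=[oval] C=[gear,joint,quill,valve,nail,hook]
Tick 7: prefer A, take apple from A; A=[-] B=[oval] C=[gear,joint,quill,valve,nail,hook,apple]
Tick 8: prefer B, take oval from B; A=[-] B=[-] C=[gear,joint,quill,valve,nail,hook,apple,oval]

Answer: gear joint quill valve nail hook apple oval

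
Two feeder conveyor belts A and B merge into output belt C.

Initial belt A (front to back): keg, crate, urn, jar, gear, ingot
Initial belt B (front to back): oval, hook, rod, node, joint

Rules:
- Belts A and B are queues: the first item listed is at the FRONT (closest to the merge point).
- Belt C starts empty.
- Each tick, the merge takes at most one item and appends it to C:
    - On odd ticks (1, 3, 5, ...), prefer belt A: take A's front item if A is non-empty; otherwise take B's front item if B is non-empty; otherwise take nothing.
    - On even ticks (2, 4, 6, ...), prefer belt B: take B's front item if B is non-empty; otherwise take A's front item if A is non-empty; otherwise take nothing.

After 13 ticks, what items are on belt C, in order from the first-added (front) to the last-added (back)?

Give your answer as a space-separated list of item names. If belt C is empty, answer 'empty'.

Answer: keg oval crate hook urn rod jar node gear joint ingot

Derivation:
Tick 1: prefer A, take keg from A; A=[crate,urn,jar,gear,ingot] B=[oval,hook,rod,node,joint] C=[keg]
Tick 2: prefer B, take oval from B; A=[crate,urn,jar,gear,ingot] B=[hook,rod,node,joint] C=[keg,oval]
Tick 3: prefer A, take crate from A; A=[urn,jar,gear,ingot] B=[hook,rod,node,joint] C=[keg,oval,crate]
Tick 4: prefer B, take hook from B; A=[urn,jar,gear,ingot] B=[rod,node,joint] C=[keg,oval,crate,hook]
Tick 5: prefer A, take urn from A; A=[jar,gear,ingot] B=[rod,node,joint] C=[keg,oval,crate,hook,urn]
Tick 6: prefer B, take rod from B; A=[jar,gear,ingot] B=[node,joint] C=[keg,oval,crate,hook,urn,rod]
Tick 7: prefer A, take jar from A; A=[gear,ingot] B=[node,joint] C=[keg,oval,crate,hook,urn,rod,jar]
Tick 8: prefer B, take node from B; A=[gear,ingot] B=[joint] C=[keg,oval,crate,hook,urn,rod,jar,node]
Tick 9: prefer A, take gear from A; A=[ingot] B=[joint] C=[keg,oval,crate,hook,urn,rod,jar,node,gear]
Tick 10: prefer B, take joint from B; A=[ingot] B=[-] C=[keg,oval,crate,hook,urn,rod,jar,node,gear,joint]
Tick 11: prefer A, take ingot from A; A=[-] B=[-] C=[keg,oval,crate,hook,urn,rod,jar,node,gear,joint,ingot]
Tick 12: prefer B, both empty, nothing taken; A=[-] B=[-] C=[keg,oval,crate,hook,urn,rod,jar,node,gear,joint,ingot]
Tick 13: prefer A, both empty, nothing taken; A=[-] B=[-] C=[keg,oval,crate,hook,urn,rod,jar,node,gear,joint,ingot]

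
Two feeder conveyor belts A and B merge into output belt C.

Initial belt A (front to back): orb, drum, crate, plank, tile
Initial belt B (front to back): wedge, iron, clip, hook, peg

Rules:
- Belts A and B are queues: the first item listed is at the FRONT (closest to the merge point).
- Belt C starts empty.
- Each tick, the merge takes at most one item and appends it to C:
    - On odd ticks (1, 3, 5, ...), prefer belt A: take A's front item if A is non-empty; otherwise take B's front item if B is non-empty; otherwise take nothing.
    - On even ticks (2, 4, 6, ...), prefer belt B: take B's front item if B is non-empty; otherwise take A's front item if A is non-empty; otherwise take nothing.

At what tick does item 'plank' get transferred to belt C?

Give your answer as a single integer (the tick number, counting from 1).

Tick 1: prefer A, take orb from A; A=[drum,crate,plank,tile] B=[wedge,iron,clip,hook,peg] C=[orb]
Tick 2: prefer B, take wedge from B; A=[drum,crate,plank,tile] B=[iron,clip,hook,peg] C=[orb,wedge]
Tick 3: prefer A, take drum from A; A=[crate,plank,tile] B=[iron,clip,hook,peg] C=[orb,wedge,drum]
Tick 4: prefer B, take iron from B; A=[crate,plank,tile] B=[clip,hook,peg] C=[orb,wedge,drum,iron]
Tick 5: prefer A, take crate from A; A=[plank,tile] B=[clip,hook,peg] C=[orb,wedge,drum,iron,crate]
Tick 6: prefer B, take clip from B; A=[plank,tile] B=[hook,peg] C=[orb,wedge,drum,iron,crate,clip]
Tick 7: prefer A, take plank from A; A=[tile] B=[hook,peg] C=[orb,wedge,drum,iron,crate,clip,plank]

Answer: 7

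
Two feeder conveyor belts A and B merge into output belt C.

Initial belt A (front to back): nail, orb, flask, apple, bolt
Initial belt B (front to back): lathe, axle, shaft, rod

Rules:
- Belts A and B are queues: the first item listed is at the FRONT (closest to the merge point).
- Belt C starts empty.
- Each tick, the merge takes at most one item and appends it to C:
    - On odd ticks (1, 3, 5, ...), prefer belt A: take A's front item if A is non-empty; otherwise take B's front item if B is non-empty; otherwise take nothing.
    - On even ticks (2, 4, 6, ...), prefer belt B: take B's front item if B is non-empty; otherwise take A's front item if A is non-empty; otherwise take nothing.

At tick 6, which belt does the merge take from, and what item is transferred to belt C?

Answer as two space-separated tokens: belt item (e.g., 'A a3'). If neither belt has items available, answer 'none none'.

Answer: B shaft

Derivation:
Tick 1: prefer A, take nail from A; A=[orb,flask,apple,bolt] B=[lathe,axle,shaft,rod] C=[nail]
Tick 2: prefer B, take lathe from B; A=[orb,flask,apple,bolt] B=[axle,shaft,rod] C=[nail,lathe]
Tick 3: prefer A, take orb from A; A=[flask,apple,bolt] B=[axle,shaft,rod] C=[nail,lathe,orb]
Tick 4: prefer B, take axle from B; A=[flask,apple,bolt] B=[shaft,rod] C=[nail,lathe,orb,axle]
Tick 5: prefer A, take flask from A; A=[apple,bolt] B=[shaft,rod] C=[nail,lathe,orb,axle,flask]
Tick 6: prefer B, take shaft from B; A=[apple,bolt] B=[rod] C=[nail,lathe,orb,axle,flask,shaft]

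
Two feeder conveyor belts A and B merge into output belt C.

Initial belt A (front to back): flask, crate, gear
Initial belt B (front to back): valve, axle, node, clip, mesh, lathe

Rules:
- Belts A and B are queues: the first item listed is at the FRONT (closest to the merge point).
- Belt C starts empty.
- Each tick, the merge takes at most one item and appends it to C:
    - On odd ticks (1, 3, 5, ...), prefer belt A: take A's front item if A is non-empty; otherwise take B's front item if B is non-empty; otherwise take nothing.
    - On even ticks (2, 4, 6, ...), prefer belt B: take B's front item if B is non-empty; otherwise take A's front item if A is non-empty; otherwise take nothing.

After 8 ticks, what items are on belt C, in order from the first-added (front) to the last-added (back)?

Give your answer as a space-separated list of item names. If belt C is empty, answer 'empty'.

Answer: flask valve crate axle gear node clip mesh

Derivation:
Tick 1: prefer A, take flask from A; A=[crate,gear] B=[valve,axle,node,clip,mesh,lathe] C=[flask]
Tick 2: prefer B, take valve from B; A=[crate,gear] B=[axle,node,clip,mesh,lathe] C=[flask,valve]
Tick 3: prefer A, take crate from A; A=[gear] B=[axle,node,clip,mesh,lathe] C=[flask,valve,crate]
Tick 4: prefer B, take axle from B; A=[gear] B=[node,clip,mesh,lathe] C=[flask,valve,crate,axle]
Tick 5: prefer A, take gear from A; A=[-] B=[node,clip,mesh,lathe] C=[flask,valve,crate,axle,gear]
Tick 6: prefer B, take node from B; A=[-] B=[clip,mesh,lathe] C=[flask,valve,crate,axle,gear,node]
Tick 7: prefer A, take clip from B; A=[-] B=[mesh,lathe] C=[flask,valve,crate,axle,gear,node,clip]
Tick 8: prefer B, take mesh from B; A=[-] B=[lathe] C=[flask,valve,crate,axle,gear,node,clip,mesh]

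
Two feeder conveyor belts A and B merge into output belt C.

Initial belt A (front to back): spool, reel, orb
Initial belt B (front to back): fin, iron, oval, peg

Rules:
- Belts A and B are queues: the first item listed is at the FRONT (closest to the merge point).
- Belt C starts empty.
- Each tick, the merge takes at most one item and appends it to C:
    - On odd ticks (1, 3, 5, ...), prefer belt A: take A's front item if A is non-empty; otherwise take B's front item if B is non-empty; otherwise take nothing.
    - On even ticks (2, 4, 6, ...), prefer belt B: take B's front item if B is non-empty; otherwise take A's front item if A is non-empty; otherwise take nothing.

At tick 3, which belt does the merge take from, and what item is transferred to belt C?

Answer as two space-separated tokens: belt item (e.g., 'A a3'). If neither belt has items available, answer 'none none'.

Tick 1: prefer A, take spool from A; A=[reel,orb] B=[fin,iron,oval,peg] C=[spool]
Tick 2: prefer B, take fin from B; A=[reel,orb] B=[iron,oval,peg] C=[spool,fin]
Tick 3: prefer A, take reel from A; A=[orb] B=[iron,oval,peg] C=[spool,fin,reel]

Answer: A reel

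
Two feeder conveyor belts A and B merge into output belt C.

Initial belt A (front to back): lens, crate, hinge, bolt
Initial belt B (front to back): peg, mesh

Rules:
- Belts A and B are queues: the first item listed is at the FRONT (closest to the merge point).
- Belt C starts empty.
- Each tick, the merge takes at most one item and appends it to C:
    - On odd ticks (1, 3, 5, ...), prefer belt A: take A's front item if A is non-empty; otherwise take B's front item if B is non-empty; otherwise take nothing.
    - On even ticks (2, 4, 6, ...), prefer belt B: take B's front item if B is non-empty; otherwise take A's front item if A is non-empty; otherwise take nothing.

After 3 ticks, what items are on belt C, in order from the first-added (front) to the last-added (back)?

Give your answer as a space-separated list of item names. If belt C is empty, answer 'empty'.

Answer: lens peg crate

Derivation:
Tick 1: prefer A, take lens from A; A=[crate,hinge,bolt] B=[peg,mesh] C=[lens]
Tick 2: prefer B, take peg from B; A=[crate,hinge,bolt] B=[mesh] C=[lens,peg]
Tick 3: prefer A, take crate from A; A=[hinge,bolt] B=[mesh] C=[lens,peg,crate]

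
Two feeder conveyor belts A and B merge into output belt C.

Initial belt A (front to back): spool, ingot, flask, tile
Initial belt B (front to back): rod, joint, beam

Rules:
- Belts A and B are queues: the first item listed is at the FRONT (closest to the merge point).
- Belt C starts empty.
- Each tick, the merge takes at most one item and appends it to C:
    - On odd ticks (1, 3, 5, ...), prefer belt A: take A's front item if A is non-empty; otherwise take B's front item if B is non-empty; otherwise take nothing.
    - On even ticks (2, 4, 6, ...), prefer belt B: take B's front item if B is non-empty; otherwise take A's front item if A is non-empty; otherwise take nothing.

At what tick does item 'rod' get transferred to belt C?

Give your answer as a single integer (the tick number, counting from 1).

Tick 1: prefer A, take spool from A; A=[ingot,flask,tile] B=[rod,joint,beam] C=[spool]
Tick 2: prefer B, take rod from B; A=[ingot,flask,tile] B=[joint,beam] C=[spool,rod]

Answer: 2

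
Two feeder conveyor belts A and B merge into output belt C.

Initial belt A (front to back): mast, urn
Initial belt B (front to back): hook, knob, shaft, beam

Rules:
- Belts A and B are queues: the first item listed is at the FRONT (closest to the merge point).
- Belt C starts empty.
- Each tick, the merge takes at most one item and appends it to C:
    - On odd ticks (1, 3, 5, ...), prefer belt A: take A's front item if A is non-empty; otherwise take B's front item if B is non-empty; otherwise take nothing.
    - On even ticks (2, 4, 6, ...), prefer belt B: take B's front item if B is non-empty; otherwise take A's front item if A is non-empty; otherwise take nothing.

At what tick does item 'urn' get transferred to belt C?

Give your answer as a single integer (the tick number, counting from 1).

Tick 1: prefer A, take mast from A; A=[urn] B=[hook,knob,shaft,beam] C=[mast]
Tick 2: prefer B, take hook from B; A=[urn] B=[knob,shaft,beam] C=[mast,hook]
Tick 3: prefer A, take urn from A; A=[-] B=[knob,shaft,beam] C=[mast,hook,urn]

Answer: 3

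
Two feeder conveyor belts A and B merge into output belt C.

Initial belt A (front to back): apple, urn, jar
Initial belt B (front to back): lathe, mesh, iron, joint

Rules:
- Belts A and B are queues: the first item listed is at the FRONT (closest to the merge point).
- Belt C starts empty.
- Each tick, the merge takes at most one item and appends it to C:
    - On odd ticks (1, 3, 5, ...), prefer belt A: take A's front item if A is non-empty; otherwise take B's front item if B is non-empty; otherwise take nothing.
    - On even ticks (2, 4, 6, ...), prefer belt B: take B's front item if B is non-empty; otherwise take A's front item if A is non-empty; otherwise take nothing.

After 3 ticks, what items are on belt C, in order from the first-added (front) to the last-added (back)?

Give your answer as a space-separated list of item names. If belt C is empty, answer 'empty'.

Tick 1: prefer A, take apple from A; A=[urn,jar] B=[lathe,mesh,iron,joint] C=[apple]
Tick 2: prefer B, take lathe from B; A=[urn,jar] B=[mesh,iron,joint] C=[apple,lathe]
Tick 3: prefer A, take urn from A; A=[jar] B=[mesh,iron,joint] C=[apple,lathe,urn]

Answer: apple lathe urn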